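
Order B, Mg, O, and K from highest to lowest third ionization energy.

Mg > O > K > B

Consider each +2 ion: B²⁺ still has 1 valence electron; Mg²⁺ is the bare [Ne] core; O²⁺ still has 4 valence electrons; K²⁺ is already 1 electron into the core.
Usually core removal costs more than valence removal, but here the competition is close: a tightly held n=2 valence electron can cost more to remove than an n=3 core electron, so the actual values have to decide it.
Valence configurations: B²⁺ [He]2s¹, O²⁺ [He]2s²2p².
The numbers (kJ/mol): B 3660, Mg 7733, O 5300, K 4420.
Overall IE_3 order: B < K < O < Mg.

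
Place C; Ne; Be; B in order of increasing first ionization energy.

B < Be < C < Ne

First ionization energy rises across a period (greater Z_eff holds electrons more tightly) and falls down a group (valence electrons are farther from the nucleus).
All lie in period 2; the across-period trend (first ionization energy increases left to right) applies, with the exception below.
Note the exception: Be has a higher first ionization energy than B, contrary to the simple trend — removing B's lone 2p electron is easier than breaking Be's filled 2s².
Tabulated first ionization energy (kJ/mol): Be 900, B 801, C 1086, Ne 2081.
So from lowest to highest: B < Be < C < Ne.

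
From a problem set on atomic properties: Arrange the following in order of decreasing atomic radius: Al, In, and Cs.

Across a period the added protons contract the valence shell; down a group each new principal shell makes the atom larger.
Here both period and group differ, so the two effects have to be weighed against each other.
In > Al: In sits below Al in group 13, so the down-group effect alone puts In larger.
Cs > In: both effects reinforce here, so Cs is clearly the larger of the two.
Tabulated atomic radius (pm): Al 126, In 142, Cs 232.
So from largest to smallest: Cs > In > Al.

Cs, In, Al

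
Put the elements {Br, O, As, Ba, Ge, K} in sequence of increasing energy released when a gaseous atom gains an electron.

Ba, K, As, Ge, O, Br

EA tends to increase across a period and decrease down a group, though the pattern is less regular than for IE or radius.
Neither a single period nor a single group — weigh both effects.
K > Ba: period and group pull opposite ways; the down-group shift dominates (48 vs 14 kJ/mol).
As > K: both are in period 4; the period trend gives As the larger value.
Ge > As: this pair runs against the simple trend — see the exception note.
O > Ge: both effects reinforce here, so O is clearly the higher of the two.
Br > O: the two effects oppose for this pair; the across-period effect wins (325 vs 141 kJ/mol).
Note the exception: Ge has a higher electron affinity than As, contrary to the simple trend — adding an electron to As's half-filled 4p³ is unfavourable, so Ge (4p²) has the more exothermic EA.
For reference (kJ/mol): O 141, K 48, Ge 119, As 78, Br 325, Ba 14.
So from lowest to highest: Ba < K < As < Ge < O < Br.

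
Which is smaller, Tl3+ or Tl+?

Both ions have Z = 81 protons, but Tl3+ has lost more electrons, so its remaining electrons feel a larger effective nuclear charge per electron and are pulled in more tightly.
Higher positive charge → smaller ion, so Tl+ > Tl3+.

Tl3+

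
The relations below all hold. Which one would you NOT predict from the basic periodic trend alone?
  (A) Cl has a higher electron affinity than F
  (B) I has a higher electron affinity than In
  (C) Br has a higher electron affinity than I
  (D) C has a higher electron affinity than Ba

The general trend: electron affinity increases across a period and decreases down a group.
(A) Cl (period 3, group 17) vs F (period 2, group 17): the stated order contradicts the simple trend.
(B) I (period 5, group 17) vs In (period 5, group 13): the stated order agrees with the simple trend.
(C) Br (period 4, group 17) vs I (period 5, group 17): the stated order agrees with the simple trend.
(D) C (period 2, group 14) vs Ba (period 6, group 2): the stated order agrees with the simple trend.
The exception is (A): F's small 2p subshell makes the incoming electron feel strong e⁻–e⁻ repulsion, so Cl actually releases more energy on gaining an electron.

(A)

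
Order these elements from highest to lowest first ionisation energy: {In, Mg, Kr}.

Mg is in period 3, group 2; Kr is in period 4, group 18; In is in period 5, group 13.
IE₁ increases left→right with effective nuclear charge and decreases top→bottom as the valence shell moves farther out.
Neither a single period nor a single group — weigh both effects.
Mg > In: period and group pull opposite ways; the down-group shift dominates (738 vs 558 kJ/mol).
Kr > Mg: period and group pull opposite ways; the across-period shift dominates (1351 vs 738 kJ/mol).
Approximate values (kJ/mol): Mg 738, Kr 1351, In 558.
So from highest to lowest: Kr > Mg > In.

Kr, Mg, In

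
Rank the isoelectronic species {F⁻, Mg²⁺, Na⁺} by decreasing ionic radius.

All of these have 10 electrons, so size is governed by nuclear charge alone: the more protons, the stronger the pull on the same electron cloud, and the smaller the ion.
Nuclear charges: Mg²⁺ (Z=12), Na⁺ (Z=11), F⁻ (Z=9).
Largest to smallest: F⁻ > Na⁺ > Mg²⁺.

F⁻, Na⁺, Mg²⁺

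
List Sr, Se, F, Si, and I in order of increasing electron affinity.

Sr < Si < Se < I < F

Atoms with high Z_eff and room in the valence shell (especially the halogens) have the most exothermic electron affinities.
Neither a single period nor a single group — weigh both effects.
Si > Sr: both effects reinforce here, so Si is clearly the higher of the two.
Se > Si: the two effects oppose for this pair; the across-period effect wins (195 vs 134 kJ/mol).
I > Se: the two effects oppose for this pair; the across-period effect wins (295 vs 195 kJ/mol).
F > I: they share group 17; the group trend gives F the larger value.
Tabulated electron affinity (kJ/mol): F 328, Si 134, Se 195, Sr 5, I 295.
So from lowest to highest: Sr < Si < Se < I < F.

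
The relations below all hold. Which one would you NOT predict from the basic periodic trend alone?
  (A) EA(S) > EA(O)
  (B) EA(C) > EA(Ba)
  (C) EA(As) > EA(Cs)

The general trend: electron affinity increases across a period and decreases down a group.
(A) S (period 3, group 16) vs O (period 2, group 16): the stated order contradicts the simple trend.
(B) C (period 2, group 14) vs Ba (period 6, group 2): the stated order agrees with the simple trend.
(C) As (period 4, group 15) vs Cs (period 6, group 1): the stated order agrees with the simple trend.
The exception is (A): the compact 2p subshell of O repels the added electron more than S's larger 3p does.

(A)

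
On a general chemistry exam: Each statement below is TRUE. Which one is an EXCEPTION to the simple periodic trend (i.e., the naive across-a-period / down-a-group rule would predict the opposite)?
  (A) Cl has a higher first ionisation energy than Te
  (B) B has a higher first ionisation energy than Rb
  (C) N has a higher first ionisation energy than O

(C)

The general trend: first ionisation energy increases across a period and decreases down a group.
(A) Cl (period 3, group 17) vs Te (period 5, group 16): the stated order agrees with the simple trend.
(B) B (period 2, group 13) vs Rb (period 5, group 1): the stated order agrees with the simple trend.
(C) N (period 2, group 15) vs O (period 2, group 16): the stated order contradicts the simple trend.
The exception is (C): pairing an electron in O's 2p⁴ costs repulsion energy, so O ionizes more easily than half-filled N (2p³).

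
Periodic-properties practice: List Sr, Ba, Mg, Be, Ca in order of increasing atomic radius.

Be, Mg, Ca, Sr, Ba

Be is in period 2, group 2; Mg is in period 3, group 2; Ca is in period 4, group 2; Sr is in period 5, group 2; Ba is in period 6, group 2.
Radius decreases left→right (rising Z_eff, same n) and increases top→bottom (higher n).
All are in group 2, so atomic radius increases down the group.
So from smallest to largest: Be < Mg < Ca < Sr < Ba.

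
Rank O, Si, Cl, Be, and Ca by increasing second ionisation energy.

Ca < Si < Be < Cl < O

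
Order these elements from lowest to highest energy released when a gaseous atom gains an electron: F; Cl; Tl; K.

F is in period 2, group 17; Cl is in period 3, group 17; K is in period 4, group 1; Tl is in period 6, group 13.
Electron affinity generally becomes more exothermic across a period toward the halogens and less exothermic down a group.
Neither a single period nor a single group — weigh both effects.
K > Tl: period and group pull opposite ways; the down-group shift dominates (48 vs 19 kJ/mol).
F > K: both effects reinforce here, so F is clearly the higher of the two.
Cl > F: this pair runs against the simple trend — see the exception note.
Note the exception: Cl has a higher electron affinity than F, contrary to the simple trend — F's small 2p subshell makes the incoming electron feel strong e⁻–e⁻ repulsion, so Cl actually releases more energy on gaining an electron.
For reference (kJ/mol): F 328, Cl 349, K 48, Tl 19.
So from lowest to highest: Tl < K < F < Cl.

Tl < K < F < Cl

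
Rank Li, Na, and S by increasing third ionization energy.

Consider each +2 ion: Li²⁺ is already 1 electron into the core; Na²⁺ is already 1 electron into the core; S²⁺ still has 4 valence electrons.
Breaking into a closed-shell core is much more expensive than removing a leftover valence electron — Na and Li have the largest IE_3 here.
The numbers (kJ/mol): Li 11815, Na 6910, S 3357.
Hence IE_3: S < Na < Li.

S < Na < Li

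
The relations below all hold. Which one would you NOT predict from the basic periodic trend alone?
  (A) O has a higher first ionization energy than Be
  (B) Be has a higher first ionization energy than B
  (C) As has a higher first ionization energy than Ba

The general trend: first ionization energy increases across a period and decreases down a group.
(A) O (period 2, group 16) vs Be (period 2, group 2): the stated order agrees with the simple trend.
(B) Be (period 2, group 2) vs B (period 2, group 13): the stated order contradicts the simple trend.
(C) As (period 4, group 15) vs Ba (period 6, group 2): the stated order agrees with the simple trend.
The exception is (B): removing B's lone 2p electron is easier than breaking Be's filled 2s².

(B)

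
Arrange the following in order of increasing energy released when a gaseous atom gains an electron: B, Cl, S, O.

B < O < S < Cl

Adding an electron releases more energy for atoms nearer the top right (short of the noble gases).
Here both period and group differ, so the two effects have to be weighed against each other.
O > B: O lies to the right of B in period 2, so the across-period effect alone puts O higher.
S > O: this pair runs against the simple trend — see the exception note.
Cl > S: both are in period 3; the period trend gives Cl the larger value.
Note the exception: S has a higher electron affinity than O, contrary to the simple trend — the compact 2p subshell of O repels the added electron more than S's larger 3p does.
Approximate values (kJ/mol): B 27, O 141, S 200, Cl 349.
So from lowest to highest: B < O < S < Cl.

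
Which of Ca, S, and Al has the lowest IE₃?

Al

IE_3 is the cost of taking one more electron from the +2 cation: Ca²⁺ is the bare [Ar] core; S²⁺ still has 4 valence electrons; Al²⁺ still has 1 valence electron.
Core electrons are held far more tightly than valence electrons, so Ca tops the IE_3 order.
Valence configurations: S²⁺ [Ne]3s²3p², Al²⁺ [Ne]3s¹.
Tabulated IE_3 (kJ/mol): Ca 4912, S 3357, Al 2745.
Overall IE_3 order: Al < S < Ca.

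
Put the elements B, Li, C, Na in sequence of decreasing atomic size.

Na > Li > B > C

Across a period the added protons contract the valence shell; down a group each new principal shell makes the atom larger.
Neither a single period nor a single group — weigh both effects.
B > C: B lies to the left of C in period 2, so the across-period effect alone puts B larger.
Li > B: Li lies to the left of B in period 2, so the across-period effect alone puts Li larger.
Na > Li: they share group 1; the group trend gives Na the larger value.
For reference (pm): Li 133, B 85, C 75, Na 155.
So from largest to smallest: Na > Li > B > C.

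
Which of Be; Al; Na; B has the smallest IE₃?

IE_3 is the cost of taking one more electron from the +2 cation: Be²⁺ is the bare [He] core; Al²⁺ still has 1 valence electron; Na²⁺ is already 1 electron into the core; B²⁺ still has 1 valence electron.
Pulling an electron out of a noble-gas core costs far more than removing a remaining valence electron, so Na and Be sit at the high end of IE_3.
Valence configurations: Al²⁺ [Ne]3s¹, B²⁺ [He]2s¹.
Tabulated IE_3 (kJ/mol): Be 14849, Al 2745, Na 6910, B 3660.
Putting it together, IE_3: Al < B < Na < Be.

Al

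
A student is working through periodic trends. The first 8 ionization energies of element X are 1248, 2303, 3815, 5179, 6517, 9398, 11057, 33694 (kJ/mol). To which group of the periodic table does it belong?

Look for the largest jump between consecutive ionization energies: IE8/IE7 ≈ 3.0, far larger than any earlier ratio.
That jump marks the point where a core electron is being removed. So the atom has 7 valence electrons.
A main-group element with 7 valence electrons is in group 17.

Group 17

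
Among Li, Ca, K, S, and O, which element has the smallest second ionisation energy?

Consider each +1 ion: Li⁺ is the bare [He] core; Ca⁺ still has 1 valence electron; K⁺ is the bare [Ar] core; S⁺ still has 5 valence electrons; O⁺ still has 5 valence electrons.
Usually core removal costs more than valence removal, but here the competition is close: a tightly held n=2 valence electron can cost more to remove than an n=3 core electron, so the actual values have to decide it.
Valence configurations: Ca⁺ [Ar]4s¹, S⁺ [Ne]3s²3p³, O⁺ [He]2s²2p³.
Tabulated IE_2 (kJ/mol): Li 7298, Ca 1145, K 3052, S 2252, O 3388.
Hence IE_2: Ca < S < K < O < Li.

Ca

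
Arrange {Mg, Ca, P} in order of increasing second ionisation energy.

Ca < Mg < P

Consider each +1 ion: Mg⁺ still has 1 valence electron; Ca⁺ still has 1 valence electron; P⁺ still has 4 valence electrons.
All are still removing valence electrons, so compare the +1 ions as you would atoms: IE_2 generally rises across a period (higher Z_eff) and falls down a group (larger shell), subject to the usual subshell exceptions.
Valence configurations: Mg⁺ [Ne]3s¹, Ca⁺ [Ar]4s¹, P⁺ [Ne]3s²3p².
Tabulated IE_2 (kJ/mol): Mg 1451, Ca 1145, P 1907.
Overall IE_2 order: Ca < Mg < P.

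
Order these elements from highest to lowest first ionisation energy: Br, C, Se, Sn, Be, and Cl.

Cl > Br > C > Se > Be > Sn

Be is in period 2, group 2; C is in period 2, group 14; Cl is in period 3, group 17; Se is in period 4, group 16; Br is in period 4, group 17; Sn is in period 5, group 14.
IE₁ increases left→right with effective nuclear charge and decreases top→bottom as the valence shell moves farther out.
These span different periods and groups, so the two trends combine.
Be > Sn: the two effects oppose for this pair; the down-group effect wins (900 vs 709 kJ/mol).
Se > Be: period and group pull opposite ways; the across-period shift dominates (941 vs 900 kJ/mol).
C > Se: period and group pull opposite ways; the down-group shift dominates (1086 vs 941 kJ/mol).
Br > C: period and group pull opposite ways; the across-period shift dominates (1140 vs 1086 kJ/mol).
Cl > Br: Cl sits above Br in group 17, so the down-group effect alone puts Cl higher.
Approximate values (kJ/mol): Be 900, C 1086, Cl 1251, Se 941, Br 1140, Sn 709.
So from highest to lowest: Cl > Br > C > Se > Be > Sn.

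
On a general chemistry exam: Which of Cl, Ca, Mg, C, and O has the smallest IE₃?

Cl

IE_3 is the cost of taking one more electron from the +2 cation: Cl²⁺ still has 5 valence electrons; Ca²⁺ is the bare [Ar] core; Mg²⁺ is the bare [Ne] core; C²⁺ still has 2 valence electrons; O²⁺ still has 4 valence electrons.
Usually core removal costs more than valence removal, but here the competition is close: a tightly held n=2 valence electron can cost more to remove than an n=3 core electron, so the actual values have to decide it.
Valence configurations: Cl²⁺ [Ne]3s²3p³, C²⁺ [He]2s², O²⁺ [He]2s²2p².
Approximate IE_3 values (kJ/mol): Cl 3822, Ca 4912, Mg 7733, C 4620, O 5300.
Hence IE_3: Cl < C < Ca < O < Mg.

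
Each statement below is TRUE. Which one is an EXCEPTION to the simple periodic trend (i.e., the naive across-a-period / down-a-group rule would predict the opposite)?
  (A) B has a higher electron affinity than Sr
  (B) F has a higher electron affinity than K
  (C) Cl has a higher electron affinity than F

(C)

The general trend: electron affinity increases across a period and decreases down a group.
(A) B (period 2, group 13) vs Sr (period 5, group 2): the stated order agrees with the simple trend.
(B) F (period 2, group 17) vs K (period 4, group 1): the stated order agrees with the simple trend.
(C) Cl (period 3, group 17) vs F (period 2, group 17): the stated order contradicts the simple trend.
The exception is (C): F's small 2p subshell makes the incoming electron feel strong e⁻–e⁻ repulsion, so Cl actually releases more energy on gaining an electron.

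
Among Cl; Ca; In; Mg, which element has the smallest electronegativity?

Smaller atoms with higher effective nuclear charge are more electronegative.
These span different periods and groups, so the two trends combine.
Mg > Ca: Mg sits above Ca in group 2, so the down-group effect alone puts Mg higher.
In > Mg: period and group pull opposite ways; the across-period shift dominates (1.78 vs 1.31).
Cl > In: relative to In, both the across-period and down-group shifts push Cl's electronegativity up.
For reference (Pauling): Mg 1.31, Cl 3.16, Ca 1.00, In 1.78.
The smallest electronegativity among these belongs to Ca.

Ca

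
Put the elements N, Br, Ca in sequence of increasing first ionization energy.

Ca < Br < N

First ionization energy rises across a period (greater Z_eff holds electrons more tightly) and falls down a group (valence electrons are farther from the nucleus).
These span different periods and groups, so the two trends combine.
Br > Ca: Br lies to the right of Ca in period 4, so the across-period effect alone puts Br higher.
N > Br: the two effects oppose for this pair; the down-group effect wins (1402 vs 1140 kJ/mol).
For reference (kJ/mol): N 1402, Ca 590, Br 1140.
So from lowest to highest: Ca < Br < N.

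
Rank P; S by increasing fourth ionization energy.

S < P

After 3 electrons have been removed, what remains? P³⁺ still has 2 valence electrons; S³⁺ still has 3 valence electrons.
All are still removing valence electrons, so compare the +3 ions as you would atoms: IE_4 generally rises across a period (higher Z_eff) and falls down a group (larger shell), subject to the usual subshell exceptions.
Valence configurations: P³⁺ [Ne]3s², S³⁺ [Ne]3s²3p¹.
S³⁺ loses a lone 3p electron whereas P³⁺ must break into a filled 3s² pair, so IE_4(P) > IE_4(S) even though S has the higher nuclear charge.
Approximate IE_4 values (kJ/mol): P 4964, S 4556.
So the fourth ionization energies run S < P.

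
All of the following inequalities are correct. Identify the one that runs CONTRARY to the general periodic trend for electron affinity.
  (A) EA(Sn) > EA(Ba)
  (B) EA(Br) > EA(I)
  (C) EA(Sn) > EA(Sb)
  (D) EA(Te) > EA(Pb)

The general trend: electron affinity increases across a period and decreases down a group.
(A) Sn (period 5, group 14) vs Ba (period 6, group 2): the stated order agrees with the simple trend.
(B) Br (period 4, group 17) vs I (period 5, group 17): the stated order agrees with the simple trend.
(C) Sn (period 5, group 14) vs Sb (period 5, group 15): the stated order contradicts the simple trend.
(D) Te (period 5, group 16) vs Pb (period 6, group 14): the stated order agrees with the simple trend.
The exception is (C): adding an electron to Sb's half-filled 5p³ is unfavourable, so Sn has the more exothermic EA.

(C)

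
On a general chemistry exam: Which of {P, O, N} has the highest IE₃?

The third ionization energy removes an electron from the +2 ion. For each element: P²⁺ still has 3 valence electrons; O²⁺ still has 4 valence electrons; N²⁺ still has 3 valence electrons.
All are still removing valence electrons, so compare the +2 ions as you would atoms: IE_3 generally rises across a period (higher Z_eff) and falls down a group (larger shell), subject to the usual subshell exceptions.
Valence configurations: P²⁺ [Ne]3s²3p¹, O²⁺ [He]2s²2p², N²⁺ [He]2s²2p¹.
The numbers (kJ/mol): P 2914, O 5300, N 4578.
So the third ionization energies run P < N < O.

O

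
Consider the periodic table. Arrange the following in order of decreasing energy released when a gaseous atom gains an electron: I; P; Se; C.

I > Se > C > P

C is in period 2, group 14; P is in period 3, group 15; Se is in period 4, group 16; I is in period 5, group 17.
Adding an electron releases more energy for atoms nearer the top right (short of the noble gases).
A diagonal step moves right (one effect) and down (the opposite effect) at once.
C > P: period and group pull opposite ways; the down-group shift dominates (122 vs 72 kJ/mol).
Se > C: the two effects oppose for this pair; the across-period effect wins (195 vs 122 kJ/mol).
I > Se: period and group pull opposite ways; the across-period shift dominates (295 vs 195 kJ/mol).
Tabulated electron affinity (kJ/mol): C 122, P 72, Se 195, I 295.
So from highest to lowest: I > Se > C > P.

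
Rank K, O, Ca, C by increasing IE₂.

Ca < C < K < O

Consider each +1 ion: K⁺ is the bare [Ar] core; O⁺ still has 5 valence electrons; Ca⁺ still has 1 valence electron; C⁺ still has 3 valence electrons.
Usually core removal costs more than valence removal, but here the competition is close: a tightly held n=2 valence electron can cost more to remove than an n=3 core electron, so the actual values have to decide it.
Valence configurations: O⁺ [He]2s²2p³, Ca⁺ [Ar]4s¹, C⁺ [He]2s²2p¹.
Approximate IE_2 values (kJ/mol): K 3052, O 3388, Ca 1145, C 2353.
Putting it together, IE_2: Ca < C < K < O.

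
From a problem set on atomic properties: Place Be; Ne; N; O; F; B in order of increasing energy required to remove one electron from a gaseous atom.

B < Be < O < N < F < Ne

IE₁ increases left→right with effective nuclear charge and decreases top→bottom as the valence shell moves farther out.
All lie in period 2; the across-period trend (first ionization energy increases left to right) applies, with the exception below.
Note the exception: Be has a higher first ionization energy than B, contrary to the simple trend — removing B's lone 2p electron is easier than breaking Be's filled 2s².
Note the exception: N has a higher first ionization energy than O, contrary to the simple trend — pairing an electron in O's 2p⁴ costs repulsion energy, so O ionizes more easily than half-filled N (2p³).
Approximate values (kJ/mol): Be 900, B 801, N 1402, O 1314, F 1681, Ne 2081.
So from lowest to highest: B < Be < O < N < F < Ne.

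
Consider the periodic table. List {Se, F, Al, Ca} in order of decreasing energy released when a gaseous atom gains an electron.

F > Se > Al > Ca

F is in period 2, group 17; Al is in period 3, group 13; Ca is in period 4, group 2; Se is in period 4, group 16.
Atoms with high Z_eff and room in the valence shell (especially the halogens) have the most exothermic electron affinities.
Neither a single period nor a single group — weigh both effects.
Al > Ca: both effects reinforce here, so Al is clearly the higher of the two.
Se > Al: the two effects oppose for this pair; the across-period effect wins (195 vs 42 kJ/mol).
F > Se: relative to Se, both the across-period and down-group shifts push F's electron affinity up.
Tabulated electron affinity (kJ/mol): F 328, Al 42, Ca 2, Se 195.
So from highest to lowest: F > Se > Al > Ca.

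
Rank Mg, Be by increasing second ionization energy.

After 1 electron has been removed, what remains? Mg⁺ still has 1 valence electron; Be⁺ still has 1 valence electron.
All are still removing valence electrons, so compare the +1 ions as you would atoms: IE_2 generally rises across a period (higher Z_eff) and falls down a group (larger shell), subject to the usual subshell exceptions.
Valence configurations: Mg⁺ [Ne]3s¹, Be⁺ [He]2s¹.
Approximate IE_2 values (kJ/mol): Mg 1451, Be 1757.
Putting it together, IE_2: Mg < Be.

Mg, Be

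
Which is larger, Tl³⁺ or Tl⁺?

Tl⁺

Both ions have Z = 81 protons, but Tl³⁺ has lost more electrons, so its remaining electrons feel a larger effective nuclear charge per electron and are pulled in more tightly.
Higher positive charge → smaller ion, so Tl⁺ > Tl³⁺.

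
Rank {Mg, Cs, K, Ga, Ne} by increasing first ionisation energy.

Ne is in period 2, group 18; Mg is in period 3, group 2; K is in period 4, group 1; Ga is in period 4, group 13; Cs is in period 6, group 1.
First ionization energy rises across a period (greater Z_eff holds electrons more tightly) and falls down a group (valence electrons are farther from the nucleus).
These span different periods and groups, so the two trends combine.
K > Cs: they share group 1; the group trend gives K the larger value.
Ga > K: Ga lies to the right of K in period 4, so the across-period effect alone puts Ga higher.
Mg > Ga: period and group pull opposite ways; the down-group shift dominates (738 vs 579 kJ/mol).
Ne > Mg: both effects reinforce here, so Ne is clearly the higher of the two.
Tabulated first ionization energy (kJ/mol): Ne 2081, Mg 738, K 419, Ga 579, Cs 376.
So from lowest to highest: Cs < K < Ga < Mg < Ne.

Cs, K, Ga, Mg, Ne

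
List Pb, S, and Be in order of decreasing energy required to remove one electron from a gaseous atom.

Be is in period 2, group 2; S is in period 3, group 16; Pb is in period 6, group 14.
Across a period the outer electron is held more tightly (higher IE₁); down a group it sits in a higher shell, more shielded, and comes off more easily.
These span different periods and groups, so the two trends combine.
Be > Pb: period and group pull opposite ways; the down-group shift dominates (900 vs 716 kJ/mol).
S > Be: the two effects oppose for this pair; the across-period effect wins (1000 vs 900 kJ/mol).
Tabulated first ionization energy (kJ/mol): Be 900, S 1000, Pb 716.
So from highest to lowest: S > Be > Pb.

S, Be, Pb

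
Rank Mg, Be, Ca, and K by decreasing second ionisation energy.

K, Be, Mg, Ca

IE_2 is the cost of taking one more electron from the +1 cation: Mg⁺ still has 1 valence electron; Be⁺ still has 1 valence electron; Ca⁺ still has 1 valence electron; K⁺ is the bare [Ar] core.
Core electrons are held far more tightly than valence electrons, so K tops the IE_2 order.
Valence configurations: Mg⁺ [Ne]3s¹, Be⁺ [He]2s¹, Ca⁺ [Ar]4s¹.
Approximate IE_2 values (kJ/mol): Mg 1451, Be 1757, Ca 1145, K 3052.
So the second ionization energies run Ca < Mg < Be < K.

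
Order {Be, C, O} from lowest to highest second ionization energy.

Consider each +1 ion: Be⁺ still has 1 valence electron; C⁺ still has 3 valence electrons; O⁺ still has 5 valence electrons.
All are still removing valence electrons, so compare the +1 ions as you would atoms: IE_2 generally rises across a period (higher Z_eff) and falls down a group (larger shell), subject to the usual subshell exceptions.
Valence configurations: Be⁺ [He]2s¹, C⁺ [He]2s²2p¹, O⁺ [He]2s²2p³.
Approximate IE_2 values (kJ/mol): Be 1757, C 2353, O 3388.
So the second ionization energies run Be < C < O.

Be < C < O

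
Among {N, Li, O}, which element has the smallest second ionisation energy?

IE_2 is the cost of taking one more electron from the +1 cation: N⁺ still has 4 valence electrons; Li⁺ is the bare [He] core; O⁺ still has 5 valence electrons.
Breaking into a closed-shell core is much more expensive than removing a leftover valence electron — Li has the largest IE_2 here.
Valence configurations: N⁺ [He]2s²2p², O⁺ [He]2s²2p³.
Tabulated IE_2 (kJ/mol): N 2856, Li 7298, O 3388.
So the second ionization energies run N < O < Li.

N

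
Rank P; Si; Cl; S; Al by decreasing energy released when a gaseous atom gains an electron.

Al is in period 3, group 13; Si is in period 3, group 14; P is in period 3, group 15; S is in period 3, group 16; Cl is in period 3, group 17.
Atoms with high Z_eff and room in the valence shell (especially the halogens) have the most exothermic electron affinities.
All lie in period 3; the across-period trend (electron affinity increases left to right) applies, with the exception below.
Note the exception: Si has a higher electron affinity than P, contrary to the simple trend — adding an electron to P's half-filled 3p³ is unfavourable, so Si (3p²) has the more exothermic EA.
Tabulated electron affinity (kJ/mol): Al 42, Si 134, P 72, S 200, Cl 349.
So from highest to lowest: Cl > S > Si > P > Al.

Cl, S, Si, P, Al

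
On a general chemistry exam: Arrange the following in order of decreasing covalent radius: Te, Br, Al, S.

Te > Al > Br > S

Al is in period 3, group 13; S is in period 3, group 16; Br is in period 4, group 17; Te is in period 5, group 16.
Atomic radius shrinks across a period as nuclear charge pulls the same shell inward, and grows down a group as new shells are added.
Neither a single period nor a single group — weigh both effects.
Br > S: the two effects oppose for this pair; the down-group effect wins (114 vs 103 pm).
Al > Br: period and group pull opposite ways; the across-period shift dominates (126 vs 114 pm).
Te > Al: period and group pull opposite ways; the down-group shift dominates (136 vs 126 pm).
Approximate values (pm): Al 126, S 103, Br 114, Te 136.
So from largest to smallest: Te > Al > Br > S.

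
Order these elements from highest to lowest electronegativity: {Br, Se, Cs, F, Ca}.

F is in period 2, group 17; Ca is in period 4, group 2; Se is in period 4, group 16; Br is in period 4, group 17; Cs is in period 6, group 1.
Electronegativity increases across a period and decreases down a group, tracking effective nuclear charge and atomic size.
Neither a single period nor a single group — weigh both effects.
Ca > Cs: both effects reinforce here, so Ca is clearly the higher of the two.
Se > Ca: Se lies to the right of Ca in period 4, so the across-period effect alone puts Se higher.
Br > Se: both are in period 4; the period trend gives Br the larger value.
F > Br: F sits above Br in group 17, so the down-group effect alone puts F higher.
Tabulated electronegativity (Pauling): F 3.98, Ca 1.00, Se 2.55, Br 2.96, Cs 0.79.
So from highest to lowest: F > Br > Se > Ca > Cs.

F, Br, Se, Ca, Cs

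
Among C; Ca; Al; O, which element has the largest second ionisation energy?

IE_2 is the cost of taking one more electron from the +1 cation: C⁺ still has 3 valence electrons; Ca⁺ still has 1 valence electron; Al⁺ still has 2 valence electrons; O⁺ still has 5 valence electrons.
All are still removing valence electrons, so compare the +1 ions as you would atoms: IE_2 generally rises across a period (higher Z_eff) and falls down a group (larger shell), subject to the usual subshell exceptions.
Valence configurations: C⁺ [He]2s²2p¹, Ca⁺ [Ar]4s¹, Al⁺ [Ne]3s², O⁺ [He]2s²2p³.
Approximate IE_2 values (kJ/mol): C 2353, Ca 1145, Al 1817, O 3388.
Hence IE_2: Ca < Al < C < O.

O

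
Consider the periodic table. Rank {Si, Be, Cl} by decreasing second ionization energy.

The second ionization energy removes an electron from the +1 ion. For each element: Si⁺ still has 3 valence electrons; Be⁺ still has 1 valence electron; Cl⁺ still has 6 valence electrons.
All are still removing valence electrons, so compare the +1 ions as you would atoms: IE_2 generally rises across a period (higher Z_eff) and falls down a group (larger shell), subject to the usual subshell exceptions.
Valence configurations: Si⁺ [Ne]3s²3p¹, Be⁺ [He]2s¹, Cl⁺ [Ne]3s²3p⁴.
Tabulated IE_2 (kJ/mol): Si 1577, Be 1757, Cl 2298.
So the second ionization energies run Si < Be < Cl.

Cl, Be, Si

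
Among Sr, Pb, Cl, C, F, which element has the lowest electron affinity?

C is in period 2, group 14; F is in period 2, group 17; Cl is in period 3, group 17; Sr is in period 5, group 2; Pb is in period 6, group 14.
Atoms with high Z_eff and room in the valence shell (especially the halogens) have the most exothermic electron affinities.
These span different periods and groups, so the two trends combine.
Pb > Sr: period and group pull opposite ways; the across-period shift dominates (35 vs 5 kJ/mol).
C > Pb: they share group 14; the group trend gives C the larger value.
F > C: F lies to the right of C in period 2, so the across-period effect alone puts F higher.
Cl > F: this pair runs against the simple trend — see the exception note.
Note the exception: Cl has a higher electron affinity than F, contrary to the simple trend — F's small 2p subshell makes the incoming electron feel strong e⁻–e⁻ repulsion, so Cl actually releases more energy on gaining an electron.
Tabulated electron affinity (kJ/mol): C 122, F 328, Cl 349, Sr 5, Pb 35.
The lowest electron affinity among these belongs to Sr.

Sr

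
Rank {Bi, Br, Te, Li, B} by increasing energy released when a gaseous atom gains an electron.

B, Li, Bi, Te, Br

Li is in period 2, group 1; B is in period 2, group 13; Br is in period 4, group 17; Te is in period 5, group 16; Bi is in period 6, group 15.
Electron affinity generally becomes more exothermic across a period toward the halogens and less exothermic down a group.
These span different periods and groups, so the two trends combine.
Li > B: this pair runs against the simple trend — see the exception note.
Bi > Li: period and group pull opposite ways; the across-period shift dominates (91 vs 60 kJ/mol).
Te > Bi: relative to Bi, both the across-period and down-group shifts push Te's electron affinity up.
Br > Te: relative to Te, both the across-period and down-group shifts push Br's electron affinity up.
Note the exception: Li has a higher electron affinity than B, contrary to the simple trend — B's ns²np¹ configuration gives only a small electron affinity — the sparsely filled np subshell binds an added electron weakly.
Tabulated electron affinity (kJ/mol): Li 60, B 27, Br 325, Te 190, Bi 91.
So from lowest to highest: B < Li < Bi < Te < Br.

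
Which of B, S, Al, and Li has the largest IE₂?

Li

Consider each +1 ion: B⁺ still has 2 valence electrons; S⁺ still has 5 valence electrons; Al⁺ still has 2 valence electrons; Li⁺ is the bare [He] core.
Core electrons are held far more tightly than valence electrons, so Li tops the IE_2 order.
Valence configurations: B⁺ [He]2s², S⁺ [Ne]3s²3p³, Al⁺ [Ne]3s².
Approximate IE_2 values (kJ/mol): B 2427, S 2252, Al 1817, Li 7298.
Hence IE_2: Al < S < B < Li.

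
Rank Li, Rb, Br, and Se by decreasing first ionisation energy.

Li is in period 2, group 1; Se is in period 4, group 16; Br is in period 4, group 17; Rb is in period 5, group 1.
IE₁ increases left→right with effective nuclear charge and decreases top→bottom as the valence shell moves farther out.
These span different periods and groups, so the two trends combine.
Li > Rb: Li sits above Rb in group 1, so the down-group effect alone puts Li higher.
Se > Li: period and group pull opposite ways; the across-period shift dominates (941 vs 520 kJ/mol).
Br > Se: both are in period 4; the period trend gives Br the larger value.
Tabulated first ionization energy (kJ/mol): Li 520, Se 941, Br 1140, Rb 403.
So from highest to lowest: Br > Se > Li > Rb.

Br > Se > Li > Rb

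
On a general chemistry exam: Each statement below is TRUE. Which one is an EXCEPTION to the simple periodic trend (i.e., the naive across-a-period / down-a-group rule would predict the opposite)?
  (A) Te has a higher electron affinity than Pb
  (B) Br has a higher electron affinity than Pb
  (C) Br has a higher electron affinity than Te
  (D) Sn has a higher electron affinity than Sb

(D)

The general trend: electron affinity increases across a period and decreases down a group.
(A) Te (period 5, group 16) vs Pb (period 6, group 14): the stated order agrees with the simple trend.
(B) Br (period 4, group 17) vs Pb (period 6, group 14): the stated order agrees with the simple trend.
(C) Br (period 4, group 17) vs Te (period 5, group 16): the stated order agrees with the simple trend.
(D) Sn (period 5, group 14) vs Sb (period 5, group 15): the stated order contradicts the simple trend.
The exception is (D): adding an electron to Sb's half-filled 5p³ is unfavourable, so Sn has the more exothermic EA.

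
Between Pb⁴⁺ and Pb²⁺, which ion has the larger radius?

Both ions have Z = 82 protons, but Pb⁴⁺ has lost more electrons, so its remaining electrons feel a larger effective nuclear charge per electron and are pulled in more tightly.
Higher positive charge → smaller ion, so Pb²⁺ > Pb⁴⁺.

Pb²⁺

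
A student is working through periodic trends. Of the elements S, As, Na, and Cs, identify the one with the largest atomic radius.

Na is in period 3, group 1; S is in period 3, group 16; As is in period 4, group 15; Cs is in period 6, group 1.
Moving right in a period, electrons are added to the same shell under a stronger nuclear pull, so atoms get smaller; moving down, a new shell is opened and atoms get larger.
Neither a single period nor a single group — weigh both effects.
As > S: relative to S, both the across-period and down-group shifts push As's atomic radius up.
Na > As: period and group pull opposite ways; the across-period shift dominates (155 vs 121 pm).
Cs > Na: Cs sits below Na in group 1, so the down-group effect alone puts Cs larger.
Approximate values (pm): Na 155, S 103, As 121, Cs 232.
The largest atomic radius among these belongs to Cs.

Cs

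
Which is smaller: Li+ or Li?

Li+

Forming Li+ removes 1 electron from Li. Fewer electrons for the same nuclear charge means less shielding and a higher Z_eff on the remaining electrons, and for main-group metals the entire outer shell is lost.
A cation is smaller than its parent atom: Li+ < Li.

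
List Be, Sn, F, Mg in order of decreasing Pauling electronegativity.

Be is in period 2, group 2; F is in period 2, group 17; Mg is in period 3, group 2; Sn is in period 5, group 14.
Electronegativity increases across a period and decreases down a group, tracking effective nuclear charge and atomic size.
Neither a single period nor a single group — weigh both effects.
Be > Mg: Be sits above Mg in group 2, so the down-group effect alone puts Be higher.
Sn > Be: the two effects oppose for this pair; the across-period effect wins (1.96 vs 1.57).
F > Sn: both effects reinforce here, so F is clearly the higher of the two.
Tabulated electronegativity (Pauling): Be 1.57, F 3.98, Mg 1.31, Sn 1.96.
So from highest to lowest: F > Sn > Be > Mg.

F > Sn > Be > Mg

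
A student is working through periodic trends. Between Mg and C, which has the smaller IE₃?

C

Consider each +2 ion: Mg²⁺ is the bare [Ne] core; C²⁺ still has 2 valence electrons.
Breaking into a closed-shell core is much more expensive than removing a leftover valence electron — Mg has the largest IE_3 here.
The numbers (kJ/mol): Mg 7733, C 4620.
Overall IE_3 order: C < Mg.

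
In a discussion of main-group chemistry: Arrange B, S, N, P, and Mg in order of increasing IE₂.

Mg < P < S < B < N

Consider each +1 ion: B⁺ still has 2 valence electrons; S⁺ still has 5 valence electrons; N⁺ still has 4 valence electrons; P⁺ still has 4 valence electrons; Mg⁺ still has 1 valence electron.
All are still removing valence electrons, so compare the +1 ions as you would atoms: IE_2 generally rises across a period (higher Z_eff) and falls down a group (larger shell), subject to the usual subshell exceptions.
Valence configurations: B⁺ [He]2s², S⁺ [Ne]3s²3p³, N⁺ [He]2s²2p², P⁺ [Ne]3s²3p², Mg⁺ [Ne]3s¹.
Approximate IE_2 values (kJ/mol): B 2427, S 2252, N 2856, P 1907, Mg 1451.
Hence IE_2: Mg < P < S < B < N.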